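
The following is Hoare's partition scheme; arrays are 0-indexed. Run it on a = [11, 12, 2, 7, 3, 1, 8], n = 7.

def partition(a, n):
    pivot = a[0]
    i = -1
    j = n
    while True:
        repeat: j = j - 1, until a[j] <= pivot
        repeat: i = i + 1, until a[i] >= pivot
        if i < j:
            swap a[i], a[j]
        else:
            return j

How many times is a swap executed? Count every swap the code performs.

2

pivot=11
j stops at 6 (8), i stops at 0 (11); swap ⇒ [8, 12, 2, 7, 3, 1, 11]
j stops at 5 (1), i stops at 1 (12); swap ⇒ [8, 1, 2, 7, 3, 12, 11]
j stops at 4, i stops at 5; i≥j ⇒ return 4. a=[8, 1, 2, 7, 3, 12, 11]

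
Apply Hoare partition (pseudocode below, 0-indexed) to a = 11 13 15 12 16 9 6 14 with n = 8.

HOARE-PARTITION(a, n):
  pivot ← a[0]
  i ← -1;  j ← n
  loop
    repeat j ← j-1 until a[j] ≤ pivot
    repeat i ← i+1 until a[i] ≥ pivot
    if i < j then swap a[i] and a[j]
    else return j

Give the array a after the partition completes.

6 9 15 12 16 13 11 14

pivot = a[0] = 11; i = -1, j = 8
j→6 (a[6]=6≤11), i→0 (a[0]=11≥11); i<j, swap → 6 13 15 12 16 9 11 14
j→5 (a[5]=9≤11), i→1 (a[1]=13≥11); i<j, swap → 6 9 15 12 16 13 11 14
j→1, i→2; i≥j, return j=1. a = 6 9 15 12 16 13 11 14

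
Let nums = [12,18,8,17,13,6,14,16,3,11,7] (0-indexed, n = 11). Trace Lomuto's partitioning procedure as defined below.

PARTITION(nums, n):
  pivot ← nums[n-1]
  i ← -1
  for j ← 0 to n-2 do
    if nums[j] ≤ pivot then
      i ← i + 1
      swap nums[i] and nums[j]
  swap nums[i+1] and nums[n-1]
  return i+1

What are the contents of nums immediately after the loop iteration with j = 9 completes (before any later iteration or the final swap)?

pivot = nums[10] = 7; i = -1
j=0: nums[0]=12 > 7 → no swap
j=1: nums[1]=18 > 7 → no swap
j=2: nums[2]=8 > 7 → no swap
j=3: nums[3]=17 > 7 → no swap
j=4: nums[4]=13 > 7 → no swap
j=5: nums[5]=6 ≤ 7 → i=0, swap nums[0],nums[5] → [6,18,8,17,13,12,14,16,3,11,7]
j=6: nums[6]=14 > 7 → no swap
j=7: nums[7]=16 > 7 → no swap
j=8: nums[8]=3 ≤ 7 → i=1, swap nums[1],nums[8] → [6,3,8,17,13,12,14,16,18,11,7]
j=9: nums[9]=11 > 7 → no swap
(after j=9) nums = [6,3,8,17,13,12,14,16,18,11,7]

[6,3,8,17,13,12,14,16,18,11,7]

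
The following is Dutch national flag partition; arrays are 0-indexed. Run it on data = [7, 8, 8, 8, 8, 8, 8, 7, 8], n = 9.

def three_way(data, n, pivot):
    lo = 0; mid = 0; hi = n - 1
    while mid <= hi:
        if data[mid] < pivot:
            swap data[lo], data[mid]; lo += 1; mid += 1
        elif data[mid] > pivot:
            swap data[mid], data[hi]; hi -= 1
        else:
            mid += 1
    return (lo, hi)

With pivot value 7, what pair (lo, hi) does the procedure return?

pivot = 7; lo=0, mid=0, hi=8
data[mid]=7=7: mid=1
data[mid]=8>7: swap data[1],data[8]; hi=7 → [7, 8, 8, 8, 8, 8, 8, 7, 8]
data[mid]=8>7: swap data[1],data[7]; hi=6 → [7, 7, 8, 8, 8, 8, 8, 8, 8]
data[mid]=7=7: mid=2
data[mid]=8>7: swap data[2],data[6]; hi=5 → [7, 7, 8, 8, 8, 8, 8, 8, 8]
data[mid]=8>7: swap data[2],data[5]; hi=4 → [7, 7, 8, 8, 8, 8, 8, 8, 8]
data[mid]=8>7: swap data[2],data[4]; hi=3 → [7, 7, 8, 8, 8, 8, 8, 8, 8]
data[mid]=8>7: swap data[2],data[3]; hi=2 → [7, 7, 8, 8, 8, 8, 8, 8, 8]
data[mid]=8>7: swap data[2],data[2]; hi=1 → [7, 7, 8, 8, 8, 8, 8, 8, 8]
end: lo=0, hi=1; data = [7, 7, 8, 8, 8, 8, 8, 8, 8]

(0, 1)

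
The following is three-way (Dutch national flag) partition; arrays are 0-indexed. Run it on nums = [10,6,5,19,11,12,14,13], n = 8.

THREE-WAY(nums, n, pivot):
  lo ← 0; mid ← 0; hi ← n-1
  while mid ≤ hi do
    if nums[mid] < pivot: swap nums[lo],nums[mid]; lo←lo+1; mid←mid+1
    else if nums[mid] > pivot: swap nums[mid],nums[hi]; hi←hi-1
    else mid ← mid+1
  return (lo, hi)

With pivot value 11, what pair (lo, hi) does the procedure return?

(3, 3)

lo=0 mid=0 hi=7
10<11: swap(0,0), lo=1 mid=1 ⇒ [10,6,5,19,11,12,14,13]
6<11: swap(1,1), lo=2 mid=2 ⇒ [10,6,5,19,11,12,14,13]
5<11: swap(2,2), lo=3 mid=3 ⇒ [10,6,5,19,11,12,14,13]
19>11: swap(3,7), hi=6 ⇒ [10,6,5,13,11,12,14,19]
13>11: swap(3,6), hi=5 ⇒ [10,6,5,14,11,12,13,19]
14>11: swap(3,5), hi=4 ⇒ [10,6,5,12,11,14,13,19]
12>11: swap(3,4), hi=3 ⇒ [10,6,5,11,12,14,13,19]
11=11: mid=4
done. lo=3 hi=3; nums=[10,6,5,11,12,14,13,19]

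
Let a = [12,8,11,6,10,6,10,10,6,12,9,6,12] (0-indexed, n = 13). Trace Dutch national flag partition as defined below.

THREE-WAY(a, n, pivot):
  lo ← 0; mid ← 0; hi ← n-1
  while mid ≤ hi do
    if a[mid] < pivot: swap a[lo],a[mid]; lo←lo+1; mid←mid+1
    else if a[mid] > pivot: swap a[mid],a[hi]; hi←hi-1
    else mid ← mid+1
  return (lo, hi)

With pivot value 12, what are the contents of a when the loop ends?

pivot = 12; lo=0, mid=0, hi=12
a[mid]=12=12: mid=1
a[mid]=8<12: swap a[0],a[1]; lo=1,mid=2 → [8,12,11,6,10,6,10,10,6,12,9,6,12]
a[mid]=11<12: swap a[1],a[2]; lo=2,mid=3 → [8,11,12,6,10,6,10,10,6,12,9,6,12]
a[mid]=6<12: swap a[2],a[3]; lo=3,mid=4 → [8,11,6,12,10,6,10,10,6,12,9,6,12]
a[mid]=10<12: swap a[3],a[4]; lo=4,mid=5 → [8,11,6,10,12,6,10,10,6,12,9,6,12]
a[mid]=6<12: swap a[4],a[5]; lo=5,mid=6 → [8,11,6,10,6,12,10,10,6,12,9,6,12]
a[mid]=10<12: swap a[5],a[6]; lo=6,mid=7 → [8,11,6,10,6,10,12,10,6,12,9,6,12]
a[mid]=10<12: swap a[6],a[7]; lo=7,mid=8 → [8,11,6,10,6,10,10,12,6,12,9,6,12]
a[mid]=6<12: swap a[7],a[8]; lo=8,mid=9 → [8,11,6,10,6,10,10,6,12,12,9,6,12]
a[mid]=12=12: mid=10
a[mid]=9<12: swap a[8],a[10]; lo=9,mid=11 → [8,11,6,10,6,10,10,6,9,12,12,6,12]
a[mid]=6<12: swap a[9],a[11]; lo=10,mid=12 → [8,11,6,10,6,10,10,6,9,6,12,12,12]
a[mid]=12=12: mid=13
end: lo=10, hi=12; a = [8,11,6,10,6,10,10,6,9,6,12,12,12]

[8,11,6,10,6,10,10,6,9,6,12,12,12]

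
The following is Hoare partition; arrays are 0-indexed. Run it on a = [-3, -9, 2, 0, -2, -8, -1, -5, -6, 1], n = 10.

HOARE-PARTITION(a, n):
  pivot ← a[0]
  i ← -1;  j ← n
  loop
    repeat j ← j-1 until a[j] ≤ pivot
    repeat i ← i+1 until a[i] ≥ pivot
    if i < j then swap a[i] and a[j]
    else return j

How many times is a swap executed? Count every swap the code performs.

pivot = a[0] = -3; i = -1, j = 10
j→8 (a[8]=-6≤-3), i→0 (a[0]=-3≥-3); i<j, swap → [-6, -9, 2, 0, -2, -8, -1, -5, -3, 1]
j→7 (a[7]=-5≤-3), i→2 (a[2]=2≥-3); i<j, swap → [-6, -9, -5, 0, -2, -8, -1, 2, -3, 1]
j→5 (a[5]=-8≤-3), i→3 (a[3]=0≥-3); i<j, swap → [-6, -9, -5, -8, -2, 0, -1, 2, -3, 1]
j→3, i→4; i≥j, return j=3. a = [-6, -9, -5, -8, -2, 0, -1, 2, -3, 1]

3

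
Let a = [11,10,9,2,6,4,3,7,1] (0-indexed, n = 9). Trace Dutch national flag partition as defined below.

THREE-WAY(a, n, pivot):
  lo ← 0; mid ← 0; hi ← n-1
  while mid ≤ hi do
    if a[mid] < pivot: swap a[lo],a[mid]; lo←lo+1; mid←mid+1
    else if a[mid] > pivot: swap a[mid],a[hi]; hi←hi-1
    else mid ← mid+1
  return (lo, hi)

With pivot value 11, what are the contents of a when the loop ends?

[10,9,2,6,4,3,7,1,11]

lo=0 mid=0 hi=8
11=11: mid=1
10<11: swap(0,1), lo=1 mid=2 ⇒ [10,11,9,2,6,4,3,7,1]
9<11: swap(1,2), lo=2 mid=3 ⇒ [10,9,11,2,6,4,3,7,1]
2<11: swap(2,3), lo=3 mid=4 ⇒ [10,9,2,11,6,4,3,7,1]
6<11: swap(3,4), lo=4 mid=5 ⇒ [10,9,2,6,11,4,3,7,1]
4<11: swap(4,5), lo=5 mid=6 ⇒ [10,9,2,6,4,11,3,7,1]
3<11: swap(5,6), lo=6 mid=7 ⇒ [10,9,2,6,4,3,11,7,1]
7<11: swap(6,7), lo=7 mid=8 ⇒ [10,9,2,6,4,3,7,11,1]
1<11: swap(7,8), lo=8 mid=9 ⇒ [10,9,2,6,4,3,7,1,11]
done. lo=8 hi=8; a=[10,9,2,6,4,3,7,1,11]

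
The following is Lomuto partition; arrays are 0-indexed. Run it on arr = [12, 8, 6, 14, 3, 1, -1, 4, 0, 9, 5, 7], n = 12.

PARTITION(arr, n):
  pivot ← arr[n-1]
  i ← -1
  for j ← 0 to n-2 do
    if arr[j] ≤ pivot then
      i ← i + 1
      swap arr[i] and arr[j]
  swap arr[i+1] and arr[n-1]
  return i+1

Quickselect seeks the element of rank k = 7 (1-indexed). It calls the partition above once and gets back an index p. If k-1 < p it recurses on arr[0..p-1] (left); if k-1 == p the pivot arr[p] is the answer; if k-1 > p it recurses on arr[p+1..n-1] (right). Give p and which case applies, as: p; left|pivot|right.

7; left

pivot = arr[11] = 7; i = -1
j=0: arr[0]=12 > 7 → no swap
j=1: arr[1]=8 > 7 → no swap
j=2: arr[2]=6 ≤ 7 → i=0, swap arr[0],arr[2] → [6, 8, 12, 14, 3, 1, -1, 4, 0, 9, 5, 7]
j=3: arr[3]=14 > 7 → no swap
j=4: arr[4]=3 ≤ 7 → i=1, swap arr[1],arr[4] → [6, 3, 12, 14, 8, 1, -1, 4, 0, 9, 5, 7]
j=5: arr[5]=1 ≤ 7 → i=2, swap arr[2],arr[5] → [6, 3, 1, 14, 8, 12, -1, 4, 0, 9, 5, 7]
j=6: arr[6]=-1 ≤ 7 → i=3, swap arr[3],arr[6] → [6, 3, 1, -1, 8, 12, 14, 4, 0, 9, 5, 7]
j=7: arr[7]=4 ≤ 7 → i=4, swap arr[4],arr[7] → [6, 3, 1, -1, 4, 12, 14, 8, 0, 9, 5, 7]
j=8: arr[8]=0 ≤ 7 → i=5, swap arr[5],arr[8] → [6, 3, 1, -1, 4, 0, 14, 8, 12, 9, 5, 7]
j=9: arr[9]=9 > 7 → no swap
j=10: arr[10]=5 ≤ 7 → i=6, swap arr[6],arr[10] → [6, 3, 1, -1, 4, 0, 5, 8, 12, 9, 14, 7]
final swap arr[7],arr[11] → [6, 3, 1, -1, 4, 0, 5, 7, 12, 9, 14, 8]; return 7
p = 7; k-1 = 6 < 7 ⇒ left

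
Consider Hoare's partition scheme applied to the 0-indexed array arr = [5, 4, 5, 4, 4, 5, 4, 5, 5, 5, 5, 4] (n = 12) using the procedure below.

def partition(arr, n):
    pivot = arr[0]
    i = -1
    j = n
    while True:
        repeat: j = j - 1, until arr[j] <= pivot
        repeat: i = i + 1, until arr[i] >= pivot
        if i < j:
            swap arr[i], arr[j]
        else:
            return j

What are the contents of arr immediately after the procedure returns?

[4, 4, 5, 4, 4, 5, 4, 5, 5, 5, 5, 5]

pivot = arr[0] = 5; i = -1, j = 12
j→11 (arr[11]=4≤5), i→0 (arr[0]=5≥5); i<j, swap → [4, 4, 5, 4, 4, 5, 4, 5, 5, 5, 5, 5]
j→10 (arr[10]=5≤5), i→2 (arr[2]=5≥5); i<j, swap → [4, 4, 5, 4, 4, 5, 4, 5, 5, 5, 5, 5]
j→9 (arr[9]=5≤5), i→5 (arr[5]=5≥5); i<j, swap → [4, 4, 5, 4, 4, 5, 4, 5, 5, 5, 5, 5]
j→8 (arr[8]=5≤5), i→7 (arr[7]=5≥5); i<j, swap → [4, 4, 5, 4, 4, 5, 4, 5, 5, 5, 5, 5]
j→7, i→8; i≥j, return j=7. arr = [4, 4, 5, 4, 4, 5, 4, 5, 5, 5, 5, 5]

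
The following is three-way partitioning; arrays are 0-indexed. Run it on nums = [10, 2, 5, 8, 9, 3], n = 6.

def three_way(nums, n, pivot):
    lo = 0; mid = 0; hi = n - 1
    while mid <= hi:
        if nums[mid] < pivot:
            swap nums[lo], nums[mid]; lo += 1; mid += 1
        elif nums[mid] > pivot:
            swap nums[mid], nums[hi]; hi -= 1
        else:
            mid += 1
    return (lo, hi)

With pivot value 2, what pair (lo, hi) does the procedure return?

pivot = 2; lo=0, mid=0, hi=5
nums[mid]=10>2: swap nums[0],nums[5]; hi=4 → [3, 2, 5, 8, 9, 10]
nums[mid]=3>2: swap nums[0],nums[4]; hi=3 → [9, 2, 5, 8, 3, 10]
nums[mid]=9>2: swap nums[0],nums[3]; hi=2 → [8, 2, 5, 9, 3, 10]
nums[mid]=8>2: swap nums[0],nums[2]; hi=1 → [5, 2, 8, 9, 3, 10]
nums[mid]=5>2: swap nums[0],nums[1]; hi=0 → [2, 5, 8, 9, 3, 10]
nums[mid]=2=2: mid=1
end: lo=0, hi=0; nums = [2, 5, 8, 9, 3, 10]

(0, 0)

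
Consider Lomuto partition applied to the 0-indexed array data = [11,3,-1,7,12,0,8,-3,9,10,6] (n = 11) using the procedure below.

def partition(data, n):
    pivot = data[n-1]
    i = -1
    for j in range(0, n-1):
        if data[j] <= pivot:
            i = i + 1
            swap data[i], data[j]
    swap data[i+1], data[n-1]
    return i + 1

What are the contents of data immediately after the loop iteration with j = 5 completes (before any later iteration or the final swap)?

[3,-1,0,7,12,11,8,-3,9,10,6]

pivot = data[10] = 6; i = -1
j=0: data[0]=11 > 6 → no swap
j=1: data[1]=3 ≤ 6 → i=0, swap data[0],data[1] → [3,11,-1,7,12,0,8,-3,9,10,6]
j=2: data[2]=-1 ≤ 6 → i=1, swap data[1],data[2] → [3,-1,11,7,12,0,8,-3,9,10,6]
j=3: data[3]=7 > 6 → no swap
j=4: data[4]=12 > 6 → no swap
j=5: data[5]=0 ≤ 6 → i=2, swap data[2],data[5] → [3,-1,0,7,12,11,8,-3,9,10,6]
(after j=5) data = [3,-1,0,7,12,11,8,-3,9,10,6]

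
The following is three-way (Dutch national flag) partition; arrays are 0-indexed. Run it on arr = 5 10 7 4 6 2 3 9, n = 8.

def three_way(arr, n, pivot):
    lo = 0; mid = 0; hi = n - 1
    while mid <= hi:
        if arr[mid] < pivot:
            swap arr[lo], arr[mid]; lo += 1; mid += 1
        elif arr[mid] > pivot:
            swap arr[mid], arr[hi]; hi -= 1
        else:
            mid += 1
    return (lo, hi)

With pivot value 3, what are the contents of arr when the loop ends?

2 3 4 6 7 10 9 5

pivot = 3; lo=0, mid=0, hi=7
arr[mid]=5>3: swap arr[0],arr[7]; hi=6 → 9 10 7 4 6 2 3 5
arr[mid]=9>3: swap arr[0],arr[6]; hi=5 → 3 10 7 4 6 2 9 5
arr[mid]=3=3: mid=1
arr[mid]=10>3: swap arr[1],arr[5]; hi=4 → 3 2 7 4 6 10 9 5
arr[mid]=2<3: swap arr[0],arr[1]; lo=1,mid=2 → 2 3 7 4 6 10 9 5
arr[mid]=7>3: swap arr[2],arr[4]; hi=3 → 2 3 6 4 7 10 9 5
arr[mid]=6>3: swap arr[2],arr[3]; hi=2 → 2 3 4 6 7 10 9 5
arr[mid]=4>3: swap arr[2],arr[2]; hi=1 → 2 3 4 6 7 10 9 5
end: lo=1, hi=1; arr = 2 3 4 6 7 10 9 5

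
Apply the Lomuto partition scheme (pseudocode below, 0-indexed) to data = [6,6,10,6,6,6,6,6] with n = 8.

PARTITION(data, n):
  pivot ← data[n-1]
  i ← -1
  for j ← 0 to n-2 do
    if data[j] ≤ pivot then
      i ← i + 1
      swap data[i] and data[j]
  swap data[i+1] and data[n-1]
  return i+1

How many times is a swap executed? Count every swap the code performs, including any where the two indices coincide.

pivot = data[7] = 6; i = -1
j=0: data[0]=6 ≤ 6 → i=0, swap data[0],data[0] (no change) → [6,6,10,6,6,6,6,6]
j=1: data[1]=6 ≤ 6 → i=1, swap data[1],data[1] (no change) → [6,6,10,6,6,6,6,6]
j=2: data[2]=10 > 6 → no swap
j=3: data[3]=6 ≤ 6 → i=2, swap data[2],data[3] → [6,6,6,10,6,6,6,6]
j=4: data[4]=6 ≤ 6 → i=3, swap data[3],data[4] → [6,6,6,6,10,6,6,6]
j=5: data[5]=6 ≤ 6 → i=4, swap data[4],data[5] → [6,6,6,6,6,10,6,6]
j=6: data[6]=6 ≤ 6 → i=5, swap data[5],data[6] → [6,6,6,6,6,6,10,6]
final swap data[6],data[7] → [6,6,6,6,6,6,6,10]; return 6

7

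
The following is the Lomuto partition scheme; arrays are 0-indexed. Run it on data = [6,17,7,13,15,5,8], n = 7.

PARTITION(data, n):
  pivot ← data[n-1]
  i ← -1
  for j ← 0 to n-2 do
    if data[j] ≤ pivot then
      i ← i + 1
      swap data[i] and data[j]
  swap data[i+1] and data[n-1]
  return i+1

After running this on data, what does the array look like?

pivot=8, i=-1
j=0: 6≤8, i=0, swap(0,0) ⇒ [6,17,7,13,15,5,8]
j=1: 17>8, skip
j=2: 7≤8, i=1, swap(1,2) ⇒ [6,7,17,13,15,5,8]
j=3: 13>8, skip
j=4: 15>8, skip
j=5: 5≤8, i=2, swap(2,5) ⇒ [6,7,5,13,15,17,8]
swap(3,6) ⇒ [6,7,5,8,15,17,13]; return 3

[6,7,5,8,15,17,13]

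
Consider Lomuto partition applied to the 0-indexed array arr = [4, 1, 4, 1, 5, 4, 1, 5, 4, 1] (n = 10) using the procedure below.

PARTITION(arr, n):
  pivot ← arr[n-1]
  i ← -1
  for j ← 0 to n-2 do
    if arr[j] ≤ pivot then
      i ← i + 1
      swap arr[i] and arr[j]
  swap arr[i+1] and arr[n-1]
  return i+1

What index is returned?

3

pivot = arr[9] = 1; i = -1
j=0: arr[0]=4 > 1 → no swap
j=1: arr[1]=1 ≤ 1 → i=0, swap arr[0],arr[1] → [1, 4, 4, 1, 5, 4, 1, 5, 4, 1]
j=2: arr[2]=4 > 1 → no swap
j=3: arr[3]=1 ≤ 1 → i=1, swap arr[1],arr[3] → [1, 1, 4, 4, 5, 4, 1, 5, 4, 1]
j=4: arr[4]=5 > 1 → no swap
j=5: arr[5]=4 > 1 → no swap
j=6: arr[6]=1 ≤ 1 → i=2, swap arr[2],arr[6] → [1, 1, 1, 4, 5, 4, 4, 5, 4, 1]
j=7: arr[7]=5 > 1 → no swap
j=8: arr[8]=4 > 1 → no swap
final swap arr[3],arr[9] → [1, 1, 1, 1, 5, 4, 4, 5, 4, 4]; return 3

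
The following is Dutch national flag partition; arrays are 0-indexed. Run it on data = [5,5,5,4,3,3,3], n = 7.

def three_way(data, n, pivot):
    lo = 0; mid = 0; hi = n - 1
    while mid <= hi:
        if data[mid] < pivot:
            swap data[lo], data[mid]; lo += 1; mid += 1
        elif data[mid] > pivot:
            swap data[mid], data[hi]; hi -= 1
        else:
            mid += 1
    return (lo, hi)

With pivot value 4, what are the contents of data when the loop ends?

lo=0 mid=0 hi=6
5>4: swap(0,6), hi=5 ⇒ [3,5,5,4,3,3,5]
3<4: swap(0,0), lo=1 mid=1 ⇒ [3,5,5,4,3,3,5]
5>4: swap(1,5), hi=4 ⇒ [3,3,5,4,3,5,5]
3<4: swap(1,1), lo=2 mid=2 ⇒ [3,3,5,4,3,5,5]
5>4: swap(2,4), hi=3 ⇒ [3,3,3,4,5,5,5]
3<4: swap(2,2), lo=3 mid=3 ⇒ [3,3,3,4,5,5,5]
4=4: mid=4
done. lo=3 hi=3; data=[3,3,3,4,5,5,5]

[3,3,3,4,5,5,5]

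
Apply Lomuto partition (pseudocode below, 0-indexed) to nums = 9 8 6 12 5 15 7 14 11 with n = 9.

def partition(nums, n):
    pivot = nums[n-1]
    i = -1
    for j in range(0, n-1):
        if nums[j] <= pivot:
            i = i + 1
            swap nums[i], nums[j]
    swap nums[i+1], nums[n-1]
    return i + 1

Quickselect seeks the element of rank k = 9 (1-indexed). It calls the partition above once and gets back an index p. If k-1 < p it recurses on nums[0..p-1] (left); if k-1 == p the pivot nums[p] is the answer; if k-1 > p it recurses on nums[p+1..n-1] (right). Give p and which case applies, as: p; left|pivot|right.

pivot = nums[8] = 11; i = -1
j=0: nums[0]=9 ≤ 11 → i=0, swap nums[0],nums[0] (no change) → 9 8 6 12 5 15 7 14 11
j=1: nums[1]=8 ≤ 11 → i=1, swap nums[1],nums[1] (no change) → 9 8 6 12 5 15 7 14 11
j=2: nums[2]=6 ≤ 11 → i=2, swap nums[2],nums[2] (no change) → 9 8 6 12 5 15 7 14 11
j=3: nums[3]=12 > 11 → no swap
j=4: nums[4]=5 ≤ 11 → i=3, swap nums[3],nums[4] → 9 8 6 5 12 15 7 14 11
j=5: nums[5]=15 > 11 → no swap
j=6: nums[6]=7 ≤ 11 → i=4, swap nums[4],nums[6] → 9 8 6 5 7 15 12 14 11
j=7: nums[7]=14 > 11 → no swap
final swap nums[5],nums[8] → 9 8 6 5 7 11 12 14 15; return 5
p = 5; k-1 = 8 > 5 ⇒ right

5; right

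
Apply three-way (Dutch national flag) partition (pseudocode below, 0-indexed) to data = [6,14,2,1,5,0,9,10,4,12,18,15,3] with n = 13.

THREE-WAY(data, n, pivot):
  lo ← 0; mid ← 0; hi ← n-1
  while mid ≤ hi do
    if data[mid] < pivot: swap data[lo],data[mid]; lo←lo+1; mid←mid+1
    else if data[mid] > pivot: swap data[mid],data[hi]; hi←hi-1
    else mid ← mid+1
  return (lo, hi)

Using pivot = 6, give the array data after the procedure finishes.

pivot = 6; lo=0, mid=0, hi=12
data[mid]=6=6: mid=1
data[mid]=14>6: swap data[1],data[12]; hi=11 → [6,3,2,1,5,0,9,10,4,12,18,15,14]
data[mid]=3<6: swap data[0],data[1]; lo=1,mid=2 → [3,6,2,1,5,0,9,10,4,12,18,15,14]
data[mid]=2<6: swap data[1],data[2]; lo=2,mid=3 → [3,2,6,1,5,0,9,10,4,12,18,15,14]
data[mid]=1<6: swap data[2],data[3]; lo=3,mid=4 → [3,2,1,6,5,0,9,10,4,12,18,15,14]
data[mid]=5<6: swap data[3],data[4]; lo=4,mid=5 → [3,2,1,5,6,0,9,10,4,12,18,15,14]
data[mid]=0<6: swap data[4],data[5]; lo=5,mid=6 → [3,2,1,5,0,6,9,10,4,12,18,15,14]
data[mid]=9>6: swap data[6],data[11]; hi=10 → [3,2,1,5,0,6,15,10,4,12,18,9,14]
data[mid]=15>6: swap data[6],data[10]; hi=9 → [3,2,1,5,0,6,18,10,4,12,15,9,14]
data[mid]=18>6: swap data[6],data[9]; hi=8 → [3,2,1,5,0,6,12,10,4,18,15,9,14]
data[mid]=12>6: swap data[6],data[8]; hi=7 → [3,2,1,5,0,6,4,10,12,18,15,9,14]
data[mid]=4<6: swap data[5],data[6]; lo=6,mid=7 → [3,2,1,5,0,4,6,10,12,18,15,9,14]
data[mid]=10>6: swap data[7],data[7]; hi=6 → [3,2,1,5,0,4,6,10,12,18,15,9,14]
end: lo=6, hi=6; data = [3,2,1,5,0,4,6,10,12,18,15,9,14]

[3,2,1,5,0,4,6,10,12,18,15,9,14]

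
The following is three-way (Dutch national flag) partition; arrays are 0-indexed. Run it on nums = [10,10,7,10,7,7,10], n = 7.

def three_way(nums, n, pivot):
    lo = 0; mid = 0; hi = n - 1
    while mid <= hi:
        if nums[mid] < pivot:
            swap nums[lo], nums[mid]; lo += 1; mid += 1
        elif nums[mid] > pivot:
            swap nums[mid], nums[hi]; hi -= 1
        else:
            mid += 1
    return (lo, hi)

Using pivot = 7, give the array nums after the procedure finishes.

pivot = 7; lo=0, mid=0, hi=6
nums[mid]=10>7: swap nums[0],nums[6]; hi=5 → [10,10,7,10,7,7,10]
nums[mid]=10>7: swap nums[0],nums[5]; hi=4 → [7,10,7,10,7,10,10]
nums[mid]=7=7: mid=1
nums[mid]=10>7: swap nums[1],nums[4]; hi=3 → [7,7,7,10,10,10,10]
nums[mid]=7=7: mid=2
nums[mid]=7=7: mid=3
nums[mid]=10>7: swap nums[3],nums[3]; hi=2 → [7,7,7,10,10,10,10]
end: lo=0, hi=2; nums = [7,7,7,10,10,10,10]

[7,7,7,10,10,10,10]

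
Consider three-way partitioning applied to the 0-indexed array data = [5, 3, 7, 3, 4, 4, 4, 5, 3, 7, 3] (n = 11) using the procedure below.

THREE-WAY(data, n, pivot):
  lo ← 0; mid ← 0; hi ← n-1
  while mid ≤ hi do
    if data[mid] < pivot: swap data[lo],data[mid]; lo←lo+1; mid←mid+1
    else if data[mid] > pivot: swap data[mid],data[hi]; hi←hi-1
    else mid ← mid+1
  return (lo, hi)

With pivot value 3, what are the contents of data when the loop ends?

lo=0 mid=0 hi=10
5>3: swap(0,10), hi=9 ⇒ [3, 3, 7, 3, 4, 4, 4, 5, 3, 7, 5]
3=3: mid=1
3=3: mid=2
7>3: swap(2,9), hi=8 ⇒ [3, 3, 7, 3, 4, 4, 4, 5, 3, 7, 5]
7>3: swap(2,8), hi=7 ⇒ [3, 3, 3, 3, 4, 4, 4, 5, 7, 7, 5]
3=3: mid=3
3=3: mid=4
4>3: swap(4,7), hi=6 ⇒ [3, 3, 3, 3, 5, 4, 4, 4, 7, 7, 5]
5>3: swap(4,6), hi=5 ⇒ [3, 3, 3, 3, 4, 4, 5, 4, 7, 7, 5]
4>3: swap(4,5), hi=4 ⇒ [3, 3, 3, 3, 4, 4, 5, 4, 7, 7, 5]
4>3: swap(4,4), hi=3 ⇒ [3, 3, 3, 3, 4, 4, 5, 4, 7, 7, 5]
done. lo=0 hi=3; data=[3, 3, 3, 3, 4, 4, 5, 4, 7, 7, 5]

[3, 3, 3, 3, 4, 4, 5, 4, 7, 7, 5]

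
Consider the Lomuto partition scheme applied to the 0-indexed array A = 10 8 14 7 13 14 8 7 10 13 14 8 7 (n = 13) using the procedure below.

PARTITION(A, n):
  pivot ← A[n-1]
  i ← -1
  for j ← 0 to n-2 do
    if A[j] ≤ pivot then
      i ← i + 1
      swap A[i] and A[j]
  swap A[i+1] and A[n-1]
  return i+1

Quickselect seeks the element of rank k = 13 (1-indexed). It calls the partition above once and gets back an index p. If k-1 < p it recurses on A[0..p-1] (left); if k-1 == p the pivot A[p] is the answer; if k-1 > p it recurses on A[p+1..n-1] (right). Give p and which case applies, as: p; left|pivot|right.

2; right

pivot=7, i=-1
j=0: 10>7, skip
j=1: 8>7, skip
j=2: 14>7, skip
j=3: 7≤7, i=0, swap(0,3) ⇒ 7 8 14 10 13 14 8 7 10 13 14 8 7
j=4: 13>7, skip
j=5: 14>7, skip
j=6: 8>7, skip
j=7: 7≤7, i=1, swap(1,7) ⇒ 7 7 14 10 13 14 8 8 10 13 14 8 7
j=8: 10>7, skip
j=9: 13>7, skip
j=10: 14>7, skip
j=11: 8>7, skip
swap(2,12) ⇒ 7 7 7 10 13 14 8 8 10 13 14 8 14; return 2
p = 2; k-1 = 12 > 2 ⇒ right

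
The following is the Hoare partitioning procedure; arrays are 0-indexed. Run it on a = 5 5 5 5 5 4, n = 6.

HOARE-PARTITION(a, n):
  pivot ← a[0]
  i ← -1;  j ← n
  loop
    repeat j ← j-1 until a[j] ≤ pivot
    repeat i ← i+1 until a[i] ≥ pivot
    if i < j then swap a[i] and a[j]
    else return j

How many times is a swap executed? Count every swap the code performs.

3

pivot = a[0] = 5; i = -1, j = 6
j→5 (a[5]=4≤5), i→0 (a[0]=5≥5); i<j, swap → 4 5 5 5 5 5
j→4 (a[4]=5≤5), i→1 (a[1]=5≥5); i<j, swap → 4 5 5 5 5 5
j→3 (a[3]=5≤5), i→2 (a[2]=5≥5); i<j, swap → 4 5 5 5 5 5
j→2, i→3; i≥j, return j=2. a = 4 5 5 5 5 5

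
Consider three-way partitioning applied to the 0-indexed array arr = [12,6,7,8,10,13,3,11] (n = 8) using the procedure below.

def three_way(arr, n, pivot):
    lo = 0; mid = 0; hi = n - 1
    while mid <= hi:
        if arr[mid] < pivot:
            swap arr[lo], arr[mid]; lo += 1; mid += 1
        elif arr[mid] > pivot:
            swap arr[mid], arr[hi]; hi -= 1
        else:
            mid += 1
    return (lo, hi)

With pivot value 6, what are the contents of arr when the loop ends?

pivot = 6; lo=0, mid=0, hi=7
arr[mid]=12>6: swap arr[0],arr[7]; hi=6 → [11,6,7,8,10,13,3,12]
arr[mid]=11>6: swap arr[0],arr[6]; hi=5 → [3,6,7,8,10,13,11,12]
arr[mid]=3<6: swap arr[0],arr[0]; lo=1,mid=1 → [3,6,7,8,10,13,11,12]
arr[mid]=6=6: mid=2
arr[mid]=7>6: swap arr[2],arr[5]; hi=4 → [3,6,13,8,10,7,11,12]
arr[mid]=13>6: swap arr[2],arr[4]; hi=3 → [3,6,10,8,13,7,11,12]
arr[mid]=10>6: swap arr[2],arr[3]; hi=2 → [3,6,8,10,13,7,11,12]
arr[mid]=8>6: swap arr[2],arr[2]; hi=1 → [3,6,8,10,13,7,11,12]
end: lo=1, hi=1; arr = [3,6,8,10,13,7,11,12]

[3,6,8,10,13,7,11,12]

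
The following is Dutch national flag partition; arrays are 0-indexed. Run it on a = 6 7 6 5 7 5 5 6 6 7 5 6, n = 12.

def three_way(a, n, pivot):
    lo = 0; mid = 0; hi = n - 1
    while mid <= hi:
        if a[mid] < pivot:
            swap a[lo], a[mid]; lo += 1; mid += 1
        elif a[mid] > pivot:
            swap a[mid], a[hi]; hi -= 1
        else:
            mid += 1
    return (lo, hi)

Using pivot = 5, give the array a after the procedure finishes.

5 5 5 5 7 6 6 6 7 7 6 6

pivot = 5; lo=0, mid=0, hi=11
a[mid]=6>5: swap a[0],a[11]; hi=10 → 6 7 6 5 7 5 5 6 6 7 5 6
a[mid]=6>5: swap a[0],a[10]; hi=9 → 5 7 6 5 7 5 5 6 6 7 6 6
a[mid]=5=5: mid=1
a[mid]=7>5: swap a[1],a[9]; hi=8 → 5 7 6 5 7 5 5 6 6 7 6 6
a[mid]=7>5: swap a[1],a[8]; hi=7 → 5 6 6 5 7 5 5 6 7 7 6 6
a[mid]=6>5: swap a[1],a[7]; hi=6 → 5 6 6 5 7 5 5 6 7 7 6 6
a[mid]=6>5: swap a[1],a[6]; hi=5 → 5 5 6 5 7 5 6 6 7 7 6 6
a[mid]=5=5: mid=2
a[mid]=6>5: swap a[2],a[5]; hi=4 → 5 5 5 5 7 6 6 6 7 7 6 6
a[mid]=5=5: mid=3
a[mid]=5=5: mid=4
a[mid]=7>5: swap a[4],a[4]; hi=3 → 5 5 5 5 7 6 6 6 7 7 6 6
end: lo=0, hi=3; a = 5 5 5 5 7 6 6 6 7 7 6 6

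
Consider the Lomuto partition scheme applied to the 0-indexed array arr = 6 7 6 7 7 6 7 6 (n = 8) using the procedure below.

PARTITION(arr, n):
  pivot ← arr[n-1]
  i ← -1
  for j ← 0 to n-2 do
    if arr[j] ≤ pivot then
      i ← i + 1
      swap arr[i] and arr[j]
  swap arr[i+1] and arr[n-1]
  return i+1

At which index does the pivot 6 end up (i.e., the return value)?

pivot = arr[7] = 6; i = -1
j=0: arr[0]=6 ≤ 6 → i=0, swap arr[0],arr[0] (no change) → 6 7 6 7 7 6 7 6
j=1: arr[1]=7 > 6 → no swap
j=2: arr[2]=6 ≤ 6 → i=1, swap arr[1],arr[2] → 6 6 7 7 7 6 7 6
j=3: arr[3]=7 > 6 → no swap
j=4: arr[4]=7 > 6 → no swap
j=5: arr[5]=6 ≤ 6 → i=2, swap arr[2],arr[5] → 6 6 6 7 7 7 7 6
j=6: arr[6]=7 > 6 → no swap
final swap arr[3],arr[7] → 6 6 6 6 7 7 7 7; return 3

3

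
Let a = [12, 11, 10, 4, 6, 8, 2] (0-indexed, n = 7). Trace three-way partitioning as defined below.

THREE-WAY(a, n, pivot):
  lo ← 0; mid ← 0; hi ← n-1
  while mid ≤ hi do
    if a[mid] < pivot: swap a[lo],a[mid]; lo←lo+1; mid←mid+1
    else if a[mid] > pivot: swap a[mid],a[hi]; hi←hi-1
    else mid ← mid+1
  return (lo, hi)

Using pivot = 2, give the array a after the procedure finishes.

pivot = 2; lo=0, mid=0, hi=6
a[mid]=12>2: swap a[0],a[6]; hi=5 → [2, 11, 10, 4, 6, 8, 12]
a[mid]=2=2: mid=1
a[mid]=11>2: swap a[1],a[5]; hi=4 → [2, 8, 10, 4, 6, 11, 12]
a[mid]=8>2: swap a[1],a[4]; hi=3 → [2, 6, 10, 4, 8, 11, 12]
a[mid]=6>2: swap a[1],a[3]; hi=2 → [2, 4, 10, 6, 8, 11, 12]
a[mid]=4>2: swap a[1],a[2]; hi=1 → [2, 10, 4, 6, 8, 11, 12]
a[mid]=10>2: swap a[1],a[1]; hi=0 → [2, 10, 4, 6, 8, 11, 12]
end: lo=0, hi=0; a = [2, 10, 4, 6, 8, 11, 12]

[2, 10, 4, 6, 8, 11, 12]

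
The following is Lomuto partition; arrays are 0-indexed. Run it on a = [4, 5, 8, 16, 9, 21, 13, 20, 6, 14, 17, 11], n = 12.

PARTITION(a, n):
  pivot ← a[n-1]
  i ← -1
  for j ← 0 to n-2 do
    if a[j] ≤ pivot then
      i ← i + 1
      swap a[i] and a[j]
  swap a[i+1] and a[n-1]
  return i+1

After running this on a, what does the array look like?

pivot=11, i=-1
j=0: 4≤11, i=0, swap(0,0) ⇒ [4, 5, 8, 16, 9, 21, 13, 20, 6, 14, 17, 11]
j=1: 5≤11, i=1, swap(1,1) ⇒ [4, 5, 8, 16, 9, 21, 13, 20, 6, 14, 17, 11]
j=2: 8≤11, i=2, swap(2,2) ⇒ [4, 5, 8, 16, 9, 21, 13, 20, 6, 14, 17, 11]
j=3: 16>11, skip
j=4: 9≤11, i=3, swap(3,4) ⇒ [4, 5, 8, 9, 16, 21, 13, 20, 6, 14, 17, 11]
j=5: 21>11, skip
j=6: 13>11, skip
j=7: 20>11, skip
j=8: 6≤11, i=4, swap(4,8) ⇒ [4, 5, 8, 9, 6, 21, 13, 20, 16, 14, 17, 11]
j=9: 14>11, skip
j=10: 17>11, skip
swap(5,11) ⇒ [4, 5, 8, 9, 6, 11, 13, 20, 16, 14, 17, 21]; return 5

[4, 5, 8, 9, 6, 11, 13, 20, 16, 14, 17, 21]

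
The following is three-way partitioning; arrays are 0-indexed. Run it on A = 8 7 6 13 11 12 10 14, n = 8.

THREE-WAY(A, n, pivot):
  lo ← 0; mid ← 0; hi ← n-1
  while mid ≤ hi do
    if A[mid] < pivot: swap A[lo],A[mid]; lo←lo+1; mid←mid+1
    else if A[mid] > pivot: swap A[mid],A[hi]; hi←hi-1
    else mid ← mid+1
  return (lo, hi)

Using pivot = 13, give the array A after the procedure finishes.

8 7 6 11 12 10 13 14

pivot = 13; lo=0, mid=0, hi=7
A[mid]=8<13: swap A[0],A[0]; lo=1,mid=1 → 8 7 6 13 11 12 10 14
A[mid]=7<13: swap A[1],A[1]; lo=2,mid=2 → 8 7 6 13 11 12 10 14
A[mid]=6<13: swap A[2],A[2]; lo=3,mid=3 → 8 7 6 13 11 12 10 14
A[mid]=13=13: mid=4
A[mid]=11<13: swap A[3],A[4]; lo=4,mid=5 → 8 7 6 11 13 12 10 14
A[mid]=12<13: swap A[4],A[5]; lo=5,mid=6 → 8 7 6 11 12 13 10 14
A[mid]=10<13: swap A[5],A[6]; lo=6,mid=7 → 8 7 6 11 12 10 13 14
A[mid]=14>13: swap A[7],A[7]; hi=6 → 8 7 6 11 12 10 13 14
end: lo=6, hi=6; A = 8 7 6 11 12 10 13 14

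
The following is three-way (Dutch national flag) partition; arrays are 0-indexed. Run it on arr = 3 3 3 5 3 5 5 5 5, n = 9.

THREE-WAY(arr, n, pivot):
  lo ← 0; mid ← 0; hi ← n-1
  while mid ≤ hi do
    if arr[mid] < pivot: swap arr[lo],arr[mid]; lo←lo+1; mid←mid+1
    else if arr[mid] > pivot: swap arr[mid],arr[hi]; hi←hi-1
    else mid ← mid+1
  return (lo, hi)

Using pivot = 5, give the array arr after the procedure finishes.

3 3 3 3 5 5 5 5 5

lo=0 mid=0 hi=8
3<5: swap(0,0), lo=1 mid=1 ⇒ 3 3 3 5 3 5 5 5 5
3<5: swap(1,1), lo=2 mid=2 ⇒ 3 3 3 5 3 5 5 5 5
3<5: swap(2,2), lo=3 mid=3 ⇒ 3 3 3 5 3 5 5 5 5
5=5: mid=4
3<5: swap(3,4), lo=4 mid=5 ⇒ 3 3 3 3 5 5 5 5 5
5=5: mid=6
5=5: mid=7
5=5: mid=8
5=5: mid=9
done. lo=4 hi=8; arr=3 3 3 3 5 5 5 5 5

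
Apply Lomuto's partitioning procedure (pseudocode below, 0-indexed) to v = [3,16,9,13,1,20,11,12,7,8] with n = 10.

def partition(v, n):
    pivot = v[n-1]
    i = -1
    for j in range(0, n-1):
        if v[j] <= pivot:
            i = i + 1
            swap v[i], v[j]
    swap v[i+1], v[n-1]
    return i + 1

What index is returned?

3

pivot=8, i=-1
j=0: 3≤8, i=0, swap(0,0) ⇒ [3,16,9,13,1,20,11,12,7,8]
j=1: 16>8, skip
j=2: 9>8, skip
j=3: 13>8, skip
j=4: 1≤8, i=1, swap(1,4) ⇒ [3,1,9,13,16,20,11,12,7,8]
j=5: 20>8, skip
j=6: 11>8, skip
j=7: 12>8, skip
j=8: 7≤8, i=2, swap(2,8) ⇒ [3,1,7,13,16,20,11,12,9,8]
swap(3,9) ⇒ [3,1,7,8,16,20,11,12,9,13]; return 3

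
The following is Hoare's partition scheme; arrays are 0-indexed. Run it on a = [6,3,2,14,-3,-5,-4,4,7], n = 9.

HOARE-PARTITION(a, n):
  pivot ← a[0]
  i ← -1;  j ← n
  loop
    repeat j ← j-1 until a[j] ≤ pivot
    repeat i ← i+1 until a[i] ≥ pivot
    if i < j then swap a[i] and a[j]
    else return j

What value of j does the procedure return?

pivot=6
j stops at 7 (4), i stops at 0 (6); swap ⇒ [4,3,2,14,-3,-5,-4,6,7]
j stops at 6 (-4), i stops at 3 (14); swap ⇒ [4,3,2,-4,-3,-5,14,6,7]
j stops at 5, i stops at 6; i≥j ⇒ return 5. a=[4,3,2,-4,-3,-5,14,6,7]

5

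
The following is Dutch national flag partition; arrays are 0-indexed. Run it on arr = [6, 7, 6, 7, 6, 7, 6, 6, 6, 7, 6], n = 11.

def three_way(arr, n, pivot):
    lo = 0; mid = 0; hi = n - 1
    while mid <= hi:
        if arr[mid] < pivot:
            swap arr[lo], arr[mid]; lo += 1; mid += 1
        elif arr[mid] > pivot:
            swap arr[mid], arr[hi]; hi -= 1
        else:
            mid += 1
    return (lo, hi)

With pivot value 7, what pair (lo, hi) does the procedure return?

(7, 10)

pivot = 7; lo=0, mid=0, hi=10
arr[mid]=6<7: swap arr[0],arr[0]; lo=1,mid=1 → [6, 7, 6, 7, 6, 7, 6, 6, 6, 7, 6]
arr[mid]=7=7: mid=2
arr[mid]=6<7: swap arr[1],arr[2]; lo=2,mid=3 → [6, 6, 7, 7, 6, 7, 6, 6, 6, 7, 6]
arr[mid]=7=7: mid=4
arr[mid]=6<7: swap arr[2],arr[4]; lo=3,mid=5 → [6, 6, 6, 7, 7, 7, 6, 6, 6, 7, 6]
arr[mid]=7=7: mid=6
arr[mid]=6<7: swap arr[3],arr[6]; lo=4,mid=7 → [6, 6, 6, 6, 7, 7, 7, 6, 6, 7, 6]
arr[mid]=6<7: swap arr[4],arr[7]; lo=5,mid=8 → [6, 6, 6, 6, 6, 7, 7, 7, 6, 7, 6]
arr[mid]=6<7: swap arr[5],arr[8]; lo=6,mid=9 → [6, 6, 6, 6, 6, 6, 7, 7, 7, 7, 6]
arr[mid]=7=7: mid=10
arr[mid]=6<7: swap arr[6],arr[10]; lo=7,mid=11 → [6, 6, 6, 6, 6, 6, 6, 7, 7, 7, 7]
end: lo=7, hi=10; arr = [6, 6, 6, 6, 6, 6, 6, 7, 7, 7, 7]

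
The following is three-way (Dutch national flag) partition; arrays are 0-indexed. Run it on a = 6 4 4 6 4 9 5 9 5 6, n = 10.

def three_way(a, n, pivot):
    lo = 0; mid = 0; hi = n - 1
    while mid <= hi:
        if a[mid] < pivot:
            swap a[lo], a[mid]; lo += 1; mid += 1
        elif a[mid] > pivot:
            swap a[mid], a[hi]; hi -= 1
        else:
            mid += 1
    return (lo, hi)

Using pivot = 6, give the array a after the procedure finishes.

4 4 4 5 5 6 6 6 9 9

lo=0 mid=0 hi=9
6=6: mid=1
4<6: swap(0,1), lo=1 mid=2 ⇒ 4 6 4 6 4 9 5 9 5 6
4<6: swap(1,2), lo=2 mid=3 ⇒ 4 4 6 6 4 9 5 9 5 6
6=6: mid=4
4<6: swap(2,4), lo=3 mid=5 ⇒ 4 4 4 6 6 9 5 9 5 6
9>6: swap(5,9), hi=8 ⇒ 4 4 4 6 6 6 5 9 5 9
6=6: mid=6
5<6: swap(3,6), lo=4 mid=7 ⇒ 4 4 4 5 6 6 6 9 5 9
9>6: swap(7,8), hi=7 ⇒ 4 4 4 5 6 6 6 5 9 9
5<6: swap(4,7), lo=5 mid=8 ⇒ 4 4 4 5 5 6 6 6 9 9
done. lo=5 hi=7; a=4 4 4 5 5 6 6 6 9 9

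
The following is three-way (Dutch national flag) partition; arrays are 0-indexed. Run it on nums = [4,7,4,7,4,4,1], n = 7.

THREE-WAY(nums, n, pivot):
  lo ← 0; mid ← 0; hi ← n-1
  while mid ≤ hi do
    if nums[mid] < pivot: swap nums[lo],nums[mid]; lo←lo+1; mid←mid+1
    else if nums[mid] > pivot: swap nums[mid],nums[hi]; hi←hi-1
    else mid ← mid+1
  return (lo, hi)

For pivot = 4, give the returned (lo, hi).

pivot = 4; lo=0, mid=0, hi=6
nums[mid]=4=4: mid=1
nums[mid]=7>4: swap nums[1],nums[6]; hi=5 → [4,1,4,7,4,4,7]
nums[mid]=1<4: swap nums[0],nums[1]; lo=1,mid=2 → [1,4,4,7,4,4,7]
nums[mid]=4=4: mid=3
nums[mid]=7>4: swap nums[3],nums[5]; hi=4 → [1,4,4,4,4,7,7]
nums[mid]=4=4: mid=4
nums[mid]=4=4: mid=5
end: lo=1, hi=4; nums = [1,4,4,4,4,7,7]

(1, 4)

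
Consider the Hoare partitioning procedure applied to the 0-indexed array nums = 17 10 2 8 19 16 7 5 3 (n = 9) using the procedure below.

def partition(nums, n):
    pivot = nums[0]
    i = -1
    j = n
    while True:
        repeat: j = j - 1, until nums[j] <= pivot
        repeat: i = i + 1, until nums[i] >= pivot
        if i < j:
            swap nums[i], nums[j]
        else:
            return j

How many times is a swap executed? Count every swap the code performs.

pivot = nums[0] = 17; i = -1, j = 9
j→8 (nums[8]=3≤17), i→0 (nums[0]=17≥17); i<j, swap → 3 10 2 8 19 16 7 5 17
j→7 (nums[7]=5≤17), i→4 (nums[4]=19≥17); i<j, swap → 3 10 2 8 5 16 7 19 17
j→6, i→7; i≥j, return j=6. nums = 3 10 2 8 5 16 7 19 17

2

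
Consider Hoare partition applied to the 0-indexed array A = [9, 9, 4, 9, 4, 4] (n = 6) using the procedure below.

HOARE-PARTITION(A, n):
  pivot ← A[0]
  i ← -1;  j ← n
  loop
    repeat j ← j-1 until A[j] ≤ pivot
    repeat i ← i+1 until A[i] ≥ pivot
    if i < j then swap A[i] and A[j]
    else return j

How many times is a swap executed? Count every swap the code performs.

pivot = A[0] = 9; i = -1, j = 6
j→5 (A[5]=4≤9), i→0 (A[0]=9≥9); i<j, swap → [4, 9, 4, 9, 4, 9]
j→4 (A[4]=4≤9), i→1 (A[1]=9≥9); i<j, swap → [4, 4, 4, 9, 9, 9]
j→3, i→3; i≥j, return j=3. A = [4, 4, 4, 9, 9, 9]

2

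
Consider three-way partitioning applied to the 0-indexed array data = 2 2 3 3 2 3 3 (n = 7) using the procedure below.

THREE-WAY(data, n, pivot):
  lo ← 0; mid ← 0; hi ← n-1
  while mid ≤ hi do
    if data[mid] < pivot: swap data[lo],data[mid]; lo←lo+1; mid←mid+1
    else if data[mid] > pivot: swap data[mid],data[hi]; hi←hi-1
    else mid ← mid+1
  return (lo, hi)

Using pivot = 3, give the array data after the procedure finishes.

2 2 2 3 3 3 3

lo=0 mid=0 hi=6
2<3: swap(0,0), lo=1 mid=1 ⇒ 2 2 3 3 2 3 3
2<3: swap(1,1), lo=2 mid=2 ⇒ 2 2 3 3 2 3 3
3=3: mid=3
3=3: mid=4
2<3: swap(2,4), lo=3 mid=5 ⇒ 2 2 2 3 3 3 3
3=3: mid=6
3=3: mid=7
done. lo=3 hi=6; data=2 2 2 3 3 3 3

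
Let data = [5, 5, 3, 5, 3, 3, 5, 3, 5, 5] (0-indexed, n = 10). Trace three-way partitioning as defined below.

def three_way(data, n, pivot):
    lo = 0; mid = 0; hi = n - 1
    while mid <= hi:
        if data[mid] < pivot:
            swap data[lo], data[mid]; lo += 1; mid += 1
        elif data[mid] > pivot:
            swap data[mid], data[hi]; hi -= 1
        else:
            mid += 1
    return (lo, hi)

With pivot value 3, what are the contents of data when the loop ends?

pivot = 3; lo=0, mid=0, hi=9
data[mid]=5>3: swap data[0],data[9]; hi=8 → [5, 5, 3, 5, 3, 3, 5, 3, 5, 5]
data[mid]=5>3: swap data[0],data[8]; hi=7 → [5, 5, 3, 5, 3, 3, 5, 3, 5, 5]
data[mid]=5>3: swap data[0],data[7]; hi=6 → [3, 5, 3, 5, 3, 3, 5, 5, 5, 5]
data[mid]=3=3: mid=1
data[mid]=5>3: swap data[1],data[6]; hi=5 → [3, 5, 3, 5, 3, 3, 5, 5, 5, 5]
data[mid]=5>3: swap data[1],data[5]; hi=4 → [3, 3, 3, 5, 3, 5, 5, 5, 5, 5]
data[mid]=3=3: mid=2
data[mid]=3=3: mid=3
data[mid]=5>3: swap data[3],data[4]; hi=3 → [3, 3, 3, 3, 5, 5, 5, 5, 5, 5]
data[mid]=3=3: mid=4
end: lo=0, hi=3; data = [3, 3, 3, 3, 5, 5, 5, 5, 5, 5]

[3, 3, 3, 3, 5, 5, 5, 5, 5, 5]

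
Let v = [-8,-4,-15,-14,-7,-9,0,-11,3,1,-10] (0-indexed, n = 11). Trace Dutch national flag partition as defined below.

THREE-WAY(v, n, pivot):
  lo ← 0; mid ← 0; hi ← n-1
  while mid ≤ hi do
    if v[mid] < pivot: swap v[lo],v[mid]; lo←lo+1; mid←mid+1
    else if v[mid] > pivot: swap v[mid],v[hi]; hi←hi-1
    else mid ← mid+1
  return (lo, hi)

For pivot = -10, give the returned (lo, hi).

(3, 3)

lo=0 mid=0 hi=10
-8>-10: swap(0,10), hi=9 ⇒ [-10,-4,-15,-14,-7,-9,0,-11,3,1,-8]
-10=-10: mid=1
-4>-10: swap(1,9), hi=8 ⇒ [-10,1,-15,-14,-7,-9,0,-11,3,-4,-8]
1>-10: swap(1,8), hi=7 ⇒ [-10,3,-15,-14,-7,-9,0,-11,1,-4,-8]
3>-10: swap(1,7), hi=6 ⇒ [-10,-11,-15,-14,-7,-9,0,3,1,-4,-8]
-11<-10: swap(0,1), lo=1 mid=2 ⇒ [-11,-10,-15,-14,-7,-9,0,3,1,-4,-8]
-15<-10: swap(1,2), lo=2 mid=3 ⇒ [-11,-15,-10,-14,-7,-9,0,3,1,-4,-8]
-14<-10: swap(2,3), lo=3 mid=4 ⇒ [-11,-15,-14,-10,-7,-9,0,3,1,-4,-8]
-7>-10: swap(4,6), hi=5 ⇒ [-11,-15,-14,-10,0,-9,-7,3,1,-4,-8]
0>-10: swap(4,5), hi=4 ⇒ [-11,-15,-14,-10,-9,0,-7,3,1,-4,-8]
-9>-10: swap(4,4), hi=3 ⇒ [-11,-15,-14,-10,-9,0,-7,3,1,-4,-8]
done. lo=3 hi=3; v=[-11,-15,-14,-10,-9,0,-7,3,1,-4,-8]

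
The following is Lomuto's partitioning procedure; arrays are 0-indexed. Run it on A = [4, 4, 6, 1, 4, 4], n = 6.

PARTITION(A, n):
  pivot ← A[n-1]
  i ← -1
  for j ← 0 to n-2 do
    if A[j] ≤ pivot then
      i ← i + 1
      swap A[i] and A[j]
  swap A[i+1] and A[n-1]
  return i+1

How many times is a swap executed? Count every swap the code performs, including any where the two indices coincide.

pivot = A[5] = 4; i = -1
j=0: A[0]=4 ≤ 4 → i=0, swap A[0],A[0] (no change) → [4, 4, 6, 1, 4, 4]
j=1: A[1]=4 ≤ 4 → i=1, swap A[1],A[1] (no change) → [4, 4, 6, 1, 4, 4]
j=2: A[2]=6 > 4 → no swap
j=3: A[3]=1 ≤ 4 → i=2, swap A[2],A[3] → [4, 4, 1, 6, 4, 4]
j=4: A[4]=4 ≤ 4 → i=3, swap A[3],A[4] → [4, 4, 1, 4, 6, 4]
final swap A[4],A[5] → [4, 4, 1, 4, 4, 6]; return 4

5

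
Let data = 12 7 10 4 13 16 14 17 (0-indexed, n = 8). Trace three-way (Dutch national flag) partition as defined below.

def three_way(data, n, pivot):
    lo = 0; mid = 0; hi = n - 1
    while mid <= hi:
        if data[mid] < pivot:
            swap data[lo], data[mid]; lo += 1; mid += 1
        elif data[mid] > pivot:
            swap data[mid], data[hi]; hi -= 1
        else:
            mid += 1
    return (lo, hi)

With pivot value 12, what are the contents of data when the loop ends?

7 10 4 12 16 14 17 13

pivot = 12; lo=0, mid=0, hi=7
data[mid]=12=12: mid=1
data[mid]=7<12: swap data[0],data[1]; lo=1,mid=2 → 7 12 10 4 13 16 14 17
data[mid]=10<12: swap data[1],data[2]; lo=2,mid=3 → 7 10 12 4 13 16 14 17
data[mid]=4<12: swap data[2],data[3]; lo=3,mid=4 → 7 10 4 12 13 16 14 17
data[mid]=13>12: swap data[4],data[7]; hi=6 → 7 10 4 12 17 16 14 13
data[mid]=17>12: swap data[4],data[6]; hi=5 → 7 10 4 12 14 16 17 13
data[mid]=14>12: swap data[4],data[5]; hi=4 → 7 10 4 12 16 14 17 13
data[mid]=16>12: swap data[4],data[4]; hi=3 → 7 10 4 12 16 14 17 13
end: lo=3, hi=3; data = 7 10 4 12 16 14 17 13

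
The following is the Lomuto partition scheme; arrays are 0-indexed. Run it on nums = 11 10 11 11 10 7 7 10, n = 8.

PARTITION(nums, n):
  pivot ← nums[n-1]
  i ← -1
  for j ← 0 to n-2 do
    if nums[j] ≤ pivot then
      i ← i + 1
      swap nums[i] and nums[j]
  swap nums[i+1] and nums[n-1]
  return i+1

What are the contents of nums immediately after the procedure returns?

pivot = nums[7] = 10; i = -1
j=0: nums[0]=11 > 10 → no swap
j=1: nums[1]=10 ≤ 10 → i=0, swap nums[0],nums[1] → 10 11 11 11 10 7 7 10
j=2: nums[2]=11 > 10 → no swap
j=3: nums[3]=11 > 10 → no swap
j=4: nums[4]=10 ≤ 10 → i=1, swap nums[1],nums[4] → 10 10 11 11 11 7 7 10
j=5: nums[5]=7 ≤ 10 → i=2, swap nums[2],nums[5] → 10 10 7 11 11 11 7 10
j=6: nums[6]=7 ≤ 10 → i=3, swap nums[3],nums[6] → 10 10 7 7 11 11 11 10
final swap nums[4],nums[7] → 10 10 7 7 10 11 11 11; return 4

10 10 7 7 10 11 11 11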